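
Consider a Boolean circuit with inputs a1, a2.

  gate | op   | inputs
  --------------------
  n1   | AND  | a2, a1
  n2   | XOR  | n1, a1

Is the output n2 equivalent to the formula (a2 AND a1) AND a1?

n1 = a2 AND a1
n2 = n1 XOR a1 = (a2 AND a1) XOR a1
At a1=1, a2=0: circuit gives 1, formula gives 0.

No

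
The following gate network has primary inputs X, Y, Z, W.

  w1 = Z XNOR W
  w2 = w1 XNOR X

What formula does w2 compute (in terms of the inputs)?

w1 = Z XNOR W
w2 = w1 XNOR X = (Z XNOR W) XNOR X

(Z XNOR W) XNOR X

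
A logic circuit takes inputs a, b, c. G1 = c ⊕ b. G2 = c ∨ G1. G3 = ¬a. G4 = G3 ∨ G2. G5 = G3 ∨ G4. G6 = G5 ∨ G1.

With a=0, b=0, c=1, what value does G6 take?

1

G1 = 1 ⊕ 0 = 1
G2 = 1 ∨ 1 = 1
G3 = ¬0 = 1
G4 = 1 ∨ 1 = 1
G5 = 1 ∨ 1 = 1
G6 = 1 ∨ 1 = 1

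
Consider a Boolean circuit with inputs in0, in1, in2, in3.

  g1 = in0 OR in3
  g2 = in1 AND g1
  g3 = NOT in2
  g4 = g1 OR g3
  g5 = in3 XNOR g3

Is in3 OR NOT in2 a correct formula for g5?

No

g3 = NOT in2
g5 = in3 XNOR g3 = in3 XNOR NOT in2
At in0=0, in1=0, in2=0, in3=0: circuit gives 0, formula gives 1.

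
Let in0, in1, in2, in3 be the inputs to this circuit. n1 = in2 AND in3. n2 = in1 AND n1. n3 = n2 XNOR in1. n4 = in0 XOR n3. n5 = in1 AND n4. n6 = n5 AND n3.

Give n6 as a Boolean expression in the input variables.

n1 = in2 AND in3
n2 = in1 AND n1 = in1 AND (in2 AND in3)
n3 = n2 XNOR in1 = (in1 AND (in2 AND in3)) XNOR in1
n4 = in0 XOR n3 = in0 XOR ((in1 AND (in2 AND in3)) XNOR in1)
n5 = in1 AND n4 = in1 AND (in0 XOR ((in1 AND (in2 AND in3)) XNOR in1))
n6 = n5 AND n3 = (in1 AND (in0 XOR ((in1 AND (in2 AND in3)) XNOR in1))) AND ((in1 AND (in2 AND in3)) XNOR in1)

(in1 AND (in0 XOR ((in1 AND (in2 AND in3)) XNOR in1))) AND ((in1 AND (in2 AND in3)) XNOR in1)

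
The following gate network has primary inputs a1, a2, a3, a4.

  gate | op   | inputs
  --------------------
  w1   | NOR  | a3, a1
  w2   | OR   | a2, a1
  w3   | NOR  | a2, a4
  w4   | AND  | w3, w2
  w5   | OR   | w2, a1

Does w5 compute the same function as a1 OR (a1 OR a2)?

Yes

w2 = a2 OR a1
w5 = w2 OR a1 = (a2 OR a1) OR a1
At a1=0, a2=0, a3=0, a4=0: circuit gives 0, formula gives 0.
At a1=0, a2=1, a3=0, a4=0: circuit gives 1, formula gives 1.
Agrees on all 16 inputs.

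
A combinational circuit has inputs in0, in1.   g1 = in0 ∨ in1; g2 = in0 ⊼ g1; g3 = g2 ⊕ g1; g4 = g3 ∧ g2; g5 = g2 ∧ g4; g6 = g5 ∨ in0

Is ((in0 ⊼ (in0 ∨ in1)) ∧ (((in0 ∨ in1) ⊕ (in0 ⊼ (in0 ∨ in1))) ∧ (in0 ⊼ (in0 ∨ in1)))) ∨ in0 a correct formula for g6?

g1 = in0 ∨ in1
g2 = in0 ⊼ g1 = in0 ⊼ (in0 ∨ in1)
g3 = g2 ⊕ g1 = (in0 ⊼ (in0 ∨ in1)) ⊕ (in0 ∨ in1)
g4 = g3 ∧ g2 = ((in0 ⊼ (in0 ∨ in1)) ⊕ (in0 ∨ in1)) ∧ (in0 ⊼ (in0 ∨ in1))
g5 = g2 ∧ g4 = (in0 ⊼ (in0 ∨ in1)) ∧ (((in0 ⊼ (in0 ∨ in1)) ⊕ (in0 ∨ in1)) ∧ (in0 ⊼ (in0 ∨ in1)))
g6 = g5 ∨ in0 = ((in0 ⊼ (in0 ∨ in1)) ∧ (((in0 ⊼ (in0 ∨ in1)) ⊕ (in0 ∨ in1)) ∧ (in0 ⊼ (in0 ∨ in1)))) ∨ in0
At in0=0, in1=1: circuit gives 0, formula gives 0.
At in0=0, in1=0: circuit gives 1, formula gives 1.
Agrees on all 4 inputs.

Yes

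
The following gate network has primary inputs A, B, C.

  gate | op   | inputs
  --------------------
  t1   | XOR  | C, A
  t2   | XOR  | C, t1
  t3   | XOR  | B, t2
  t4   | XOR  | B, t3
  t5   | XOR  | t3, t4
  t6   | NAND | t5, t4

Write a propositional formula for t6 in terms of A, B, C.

((B XOR (C XOR (C XOR A))) XOR (B XOR (B XOR (C XOR (C XOR A))))) NAND (B XOR (B XOR (C XOR (C XOR A))))

t1 = C XOR A
t2 = C XOR t1 = C XOR (C XOR A)
t3 = B XOR t2 = B XOR (C XOR (C XOR A))
t4 = B XOR t3 = B XOR (B XOR (C XOR (C XOR A)))
t5 = t3 XOR t4 = (B XOR (C XOR (C XOR A))) XOR (B XOR (B XOR (C XOR (C XOR A))))
t6 = t5 NAND t4 = ((B XOR (C XOR (C XOR A))) XOR (B XOR (B XOR (C XOR (C XOR A))))) NAND (B XOR (B XOR (C XOR (C XOR A))))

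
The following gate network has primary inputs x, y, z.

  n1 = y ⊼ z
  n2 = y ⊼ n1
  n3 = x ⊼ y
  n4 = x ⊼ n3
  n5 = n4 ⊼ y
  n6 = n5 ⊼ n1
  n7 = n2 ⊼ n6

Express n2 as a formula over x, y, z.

n1 = y ⊼ z
n2 = y ⊼ n1 = y ⊼ (y ⊼ z)

y ⊼ (y ⊼ z)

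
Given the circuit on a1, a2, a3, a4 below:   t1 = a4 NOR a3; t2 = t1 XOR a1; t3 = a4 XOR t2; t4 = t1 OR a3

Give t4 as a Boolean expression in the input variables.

(a4 NOR a3) OR a3

t1 = a4 NOR a3
t4 = t1 OR a3 = (a4 NOR a3) OR a3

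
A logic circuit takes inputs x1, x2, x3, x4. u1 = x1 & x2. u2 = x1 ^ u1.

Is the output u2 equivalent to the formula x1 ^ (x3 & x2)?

u1 = x1 & x2
u2 = x1 ^ u1 = x1 ^ (x1 & x2)
At x1=0, x2=1, x3=1, x4=0: circuit gives 0, formula gives 1.

No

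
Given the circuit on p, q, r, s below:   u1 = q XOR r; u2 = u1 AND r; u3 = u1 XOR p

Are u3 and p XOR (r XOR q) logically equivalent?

Yes

u1 = q XOR r
u3 = u1 XOR p = (q XOR r) XOR p
At p=0, q=0, r=0, s=0: circuit gives 0, formula gives 0.
At p=0, q=0, r=1, s=0: circuit gives 1, formula gives 1.
Agrees on all 16 inputs.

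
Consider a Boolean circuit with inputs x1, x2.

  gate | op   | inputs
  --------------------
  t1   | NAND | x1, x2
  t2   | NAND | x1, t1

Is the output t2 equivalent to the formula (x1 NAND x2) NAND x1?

t1 = x1 NAND x2
t2 = x1 NAND t1 = x1 NAND (x1 NAND x2)
At x1=1, x2=0: circuit gives 0, formula gives 0.
At x1=0, x2=0: circuit gives 1, formula gives 1.
Agrees on all 4 inputs.

Yes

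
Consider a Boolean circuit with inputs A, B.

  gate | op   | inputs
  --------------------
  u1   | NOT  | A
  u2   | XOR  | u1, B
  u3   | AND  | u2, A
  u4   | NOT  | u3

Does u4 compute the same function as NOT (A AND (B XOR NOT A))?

Yes

u1 = NOT A
u2 = u1 XOR B = NOT A XOR B
u3 = u2 AND A = (NOT A XOR B) AND A
u4 = NOT u3 = NOT ((NOT A XOR B) AND A)
At A=1, B=1: circuit gives 0, formula gives 0.
At A=0, B=0: circuit gives 1, formula gives 1.
Agrees on all 4 inputs.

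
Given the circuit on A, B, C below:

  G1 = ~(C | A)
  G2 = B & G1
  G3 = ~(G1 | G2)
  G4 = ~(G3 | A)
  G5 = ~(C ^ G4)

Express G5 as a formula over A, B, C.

~(C ^ (~((~((~(C | A)) | (B & (~(C | A))))) | A)))

G1 = ~(C | A)
G2 = B & G1 = B & (~(C | A))
G3 = ~(G1 | G2) = ~((~(C | A)) | (B & (~(C | A))))
G4 = ~(G3 | A) = ~((~((~(C | A)) | (B & (~(C | A))))) | A)
G5 = ~(C ^ G4) = ~(C ^ (~((~((~(C | A)) | (B & (~(C | A))))) | A)))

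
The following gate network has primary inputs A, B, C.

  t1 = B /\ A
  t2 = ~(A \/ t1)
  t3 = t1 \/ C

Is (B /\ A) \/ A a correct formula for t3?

t1 = B /\ A
t3 = t1 \/ C = (B /\ A) \/ C
At A=0, B=0, C=1: circuit gives 1, formula gives 0.

No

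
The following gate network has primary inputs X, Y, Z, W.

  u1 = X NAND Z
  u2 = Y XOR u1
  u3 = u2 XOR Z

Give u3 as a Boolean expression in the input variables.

(Y XOR (X NAND Z)) XOR Z

u1 = X NAND Z
u2 = Y XOR u1 = Y XOR (X NAND Z)
u3 = u2 XOR Z = (Y XOR (X NAND Z)) XOR Z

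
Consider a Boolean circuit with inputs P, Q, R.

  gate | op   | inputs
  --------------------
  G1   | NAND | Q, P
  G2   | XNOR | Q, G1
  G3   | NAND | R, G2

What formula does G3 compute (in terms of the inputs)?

G1 = Q NAND P
G2 = Q XNOR G1 = Q XNOR (Q NAND P)
G3 = R NAND G2 = R NAND (Q XNOR (Q NAND P))

R NAND (Q XNOR (Q NAND P))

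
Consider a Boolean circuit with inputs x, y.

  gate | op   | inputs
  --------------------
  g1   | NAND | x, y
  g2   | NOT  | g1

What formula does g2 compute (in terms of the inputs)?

NOT (x NAND y)

g1 = x NAND y
g2 = NOT g1 = NOT (x NAND y)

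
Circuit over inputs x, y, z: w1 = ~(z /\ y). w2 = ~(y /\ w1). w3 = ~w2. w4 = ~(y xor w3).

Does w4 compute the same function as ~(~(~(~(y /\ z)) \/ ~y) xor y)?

w1 = ~(z /\ y)
w2 = ~(y /\ w1) = ~(y /\ (~(z /\ y)))
w3 = ~w2 = ~(~(y /\ (~(z /\ y))))
w4 = ~(y xor w3) = ~(y xor ~(~(y /\ (~(z /\ y)))))
At x=0, y=1, z=1: circuit gives 0, formula gives 0.
At x=0, y=0, z=0: circuit gives 1, formula gives 1.
Agrees on all 8 inputs.

Yes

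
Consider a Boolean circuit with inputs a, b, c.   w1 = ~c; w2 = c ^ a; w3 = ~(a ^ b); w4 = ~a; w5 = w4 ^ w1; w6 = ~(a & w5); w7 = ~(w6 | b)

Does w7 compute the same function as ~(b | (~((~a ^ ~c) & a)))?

Yes

w1 = ~c
w4 = ~a
w5 = w4 ^ w1 = ~a ^ ~c
w6 = ~(a & w5) = ~(a & (~a ^ ~c))
w7 = ~(w6 | b) = ~((~(a & (~a ^ ~c))) | b)
At a=0, b=0, c=0: circuit gives 0, formula gives 0.
At a=1, b=0, c=0: circuit gives 1, formula gives 1.
Agrees on all 8 inputs.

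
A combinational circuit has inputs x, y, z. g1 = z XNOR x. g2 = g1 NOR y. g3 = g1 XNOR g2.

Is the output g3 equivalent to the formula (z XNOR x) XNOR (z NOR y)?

g1 = z XNOR x
g2 = g1 NOR y = (z XNOR x) NOR y
g3 = g1 XNOR g2 = (z XNOR x) XNOR ((z XNOR x) NOR y)
At x=0, y=0, z=0: circuit gives 0, formula gives 1.

No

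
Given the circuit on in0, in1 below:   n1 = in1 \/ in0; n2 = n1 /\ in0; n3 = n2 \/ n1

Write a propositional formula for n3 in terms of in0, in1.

((in1 \/ in0) /\ in0) \/ (in1 \/ in0)

n1 = in1 \/ in0
n2 = n1 /\ in0 = (in1 \/ in0) /\ in0
n3 = n2 \/ n1 = ((in1 \/ in0) /\ in0) \/ (in1 \/ in0)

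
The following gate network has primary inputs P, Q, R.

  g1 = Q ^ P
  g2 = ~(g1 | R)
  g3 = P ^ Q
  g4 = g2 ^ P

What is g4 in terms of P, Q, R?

g1 = Q ^ P
g2 = ~(g1 | R) = ~((Q ^ P) | R)
g4 = g2 ^ P = (~((Q ^ P) | R)) ^ P

(~((Q ^ P) | R)) ^ P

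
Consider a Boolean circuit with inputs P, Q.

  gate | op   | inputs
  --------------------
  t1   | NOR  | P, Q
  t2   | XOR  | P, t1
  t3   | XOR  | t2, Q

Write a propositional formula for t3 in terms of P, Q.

t1 = P NOR Q
t2 = P XOR t1 = P XOR (P NOR Q)
t3 = t2 XOR Q = (P XOR (P NOR Q)) XOR Q

(P XOR (P NOR Q)) XOR Q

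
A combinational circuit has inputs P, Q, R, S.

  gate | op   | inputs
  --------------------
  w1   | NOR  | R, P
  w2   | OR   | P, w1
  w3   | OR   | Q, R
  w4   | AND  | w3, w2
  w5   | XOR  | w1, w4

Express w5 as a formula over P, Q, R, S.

(R NOR P) XOR ((Q OR R) AND (P OR (R NOR P)))

w1 = R NOR P
w2 = P OR w1 = P OR (R NOR P)
w3 = Q OR R
w4 = w3 AND w2 = (Q OR R) AND (P OR (R NOR P))
w5 = w1 XOR w4 = (R NOR P) XOR ((Q OR R) AND (P OR (R NOR P)))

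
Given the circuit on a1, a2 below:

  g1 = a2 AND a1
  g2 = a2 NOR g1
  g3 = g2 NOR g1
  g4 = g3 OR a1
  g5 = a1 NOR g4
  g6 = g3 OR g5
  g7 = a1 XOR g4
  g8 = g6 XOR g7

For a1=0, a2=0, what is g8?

g1 = 0 AND 0 = 0
g2 = 0 NOR 0 = 1
g3 = 1 NOR 0 = 0
g4 = 0 OR 0 = 0
g5 = 0 NOR 0 = 1
g6 = 0 OR 1 = 1
g7 = 0 XOR 0 = 0
g8 = 1 XOR 0 = 1

1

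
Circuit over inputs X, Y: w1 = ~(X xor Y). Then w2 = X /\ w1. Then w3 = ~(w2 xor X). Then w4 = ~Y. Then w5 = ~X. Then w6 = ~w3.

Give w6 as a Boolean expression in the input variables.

w1 = ~(X xor Y)
w2 = X /\ w1 = X /\ (~(X xor Y))
w3 = ~(w2 xor X) = ~((X /\ (~(X xor Y))) xor X)
w6 = ~w3 = ~(~((X /\ (~(X xor Y))) xor X))

~(~((X /\ (~(X xor Y))) xor X))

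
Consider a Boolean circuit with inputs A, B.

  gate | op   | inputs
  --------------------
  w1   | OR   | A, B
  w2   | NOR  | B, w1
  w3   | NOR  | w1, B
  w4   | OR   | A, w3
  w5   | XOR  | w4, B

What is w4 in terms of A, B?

A OR ((A OR B) NOR B)

w1 = A OR B
w3 = w1 NOR B = (A OR B) NOR B
w4 = A OR w3 = A OR ((A OR B) NOR B)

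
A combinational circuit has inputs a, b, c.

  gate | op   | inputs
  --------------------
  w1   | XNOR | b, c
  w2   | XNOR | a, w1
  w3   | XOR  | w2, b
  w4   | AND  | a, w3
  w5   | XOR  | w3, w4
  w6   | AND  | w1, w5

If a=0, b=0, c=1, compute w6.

w1 = 0 XNOR 1 = 0
w2 = 0 XNOR 0 = 1
w3 = 1 XOR 0 = 1
w4 = 0 AND 1 = 0
w5 = 1 XOR 0 = 1
w6 = 0 AND 1 = 0

0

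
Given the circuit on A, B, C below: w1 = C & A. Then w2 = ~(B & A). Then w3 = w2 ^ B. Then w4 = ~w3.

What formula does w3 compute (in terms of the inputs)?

(~(B & A)) ^ B

w2 = ~(B & A)
w3 = w2 ^ B = (~(B & A)) ^ B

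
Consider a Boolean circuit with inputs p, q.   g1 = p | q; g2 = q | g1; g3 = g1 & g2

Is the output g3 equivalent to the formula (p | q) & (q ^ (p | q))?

No

g1 = p | q
g2 = q | g1 = q | (p | q)
g3 = g1 & g2 = (p | q) & (q | (p | q))
At p=0, q=1: circuit gives 1, formula gives 0.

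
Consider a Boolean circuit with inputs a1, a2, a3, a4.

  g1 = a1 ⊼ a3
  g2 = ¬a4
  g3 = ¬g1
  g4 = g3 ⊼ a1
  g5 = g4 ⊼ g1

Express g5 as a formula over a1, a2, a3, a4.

(¬(a1 ⊼ a3) ⊼ a1) ⊼ (a1 ⊼ a3)

g1 = a1 ⊼ a3
g3 = ¬g1 = ¬(a1 ⊼ a3)
g4 = g3 ⊼ a1 = ¬(a1 ⊼ a3) ⊼ a1
g5 = g4 ⊼ g1 = (¬(a1 ⊼ a3) ⊼ a1) ⊼ (a1 ⊼ a3)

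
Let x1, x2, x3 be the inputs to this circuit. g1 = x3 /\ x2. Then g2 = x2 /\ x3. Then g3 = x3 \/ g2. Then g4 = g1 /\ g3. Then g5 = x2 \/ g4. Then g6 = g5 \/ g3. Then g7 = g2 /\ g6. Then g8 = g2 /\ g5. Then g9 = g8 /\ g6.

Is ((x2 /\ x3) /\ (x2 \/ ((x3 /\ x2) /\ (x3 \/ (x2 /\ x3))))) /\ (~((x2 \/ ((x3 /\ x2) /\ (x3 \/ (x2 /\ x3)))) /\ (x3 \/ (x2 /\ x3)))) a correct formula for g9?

g1 = x3 /\ x2
g2 = x2 /\ x3
g3 = x3 \/ g2 = x3 \/ (x2 /\ x3)
g4 = g1 /\ g3 = (x3 /\ x2) /\ (x3 \/ (x2 /\ x3))
g5 = x2 \/ g4 = x2 \/ ((x3 /\ x2) /\ (x3 \/ (x2 /\ x3)))
g6 = g5 \/ g3 = (x2 \/ ((x3 /\ x2) /\ (x3 \/ (x2 /\ x3)))) \/ (x3 \/ (x2 /\ x3))
g8 = g2 /\ g5 = (x2 /\ x3) /\ (x2 \/ ((x3 /\ x2) /\ (x3 \/ (x2 /\ x3))))
g9 = g8 /\ g6 = ((x2 /\ x3) /\ (x2 \/ ((x3 /\ x2) /\ (x3 \/ (x2 /\ x3))))) /\ ((x2 \/ ((x3 /\ x2) /\ (x3 \/ (x2 /\ x3)))) \/ (x3 \/ (x2 /\ x3)))
At x1=0, x2=1, x3=1: circuit gives 1, formula gives 0.

No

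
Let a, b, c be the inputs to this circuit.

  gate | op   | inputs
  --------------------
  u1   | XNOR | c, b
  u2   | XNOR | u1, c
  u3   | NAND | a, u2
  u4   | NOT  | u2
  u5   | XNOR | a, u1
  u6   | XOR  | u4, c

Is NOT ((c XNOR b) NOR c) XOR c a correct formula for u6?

No

u1 = c XNOR b
u2 = u1 XNOR c = (c XNOR b) XNOR c
u4 = NOT u2 = NOT ((c XNOR b) XNOR c)
u6 = u4 XOR c = NOT ((c XNOR b) XNOR c) XOR c
At a=0, b=1, c=1: circuit gives 1, formula gives 0.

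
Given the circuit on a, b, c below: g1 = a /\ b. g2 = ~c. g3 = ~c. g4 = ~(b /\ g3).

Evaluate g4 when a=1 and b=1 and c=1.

1

g3 = ~1 = 0
g4 = ~(1 /\ 0) = 1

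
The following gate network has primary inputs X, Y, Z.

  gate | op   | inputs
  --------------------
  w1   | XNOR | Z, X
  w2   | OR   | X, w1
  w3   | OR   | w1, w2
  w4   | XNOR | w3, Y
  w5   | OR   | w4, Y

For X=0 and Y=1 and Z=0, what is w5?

1

w1 = 0 XNOR 0 = 1
w2 = 0 OR 1 = 1
w3 = 1 OR 1 = 1
w4 = 1 XNOR 1 = 1
w5 = 1 OR 1 = 1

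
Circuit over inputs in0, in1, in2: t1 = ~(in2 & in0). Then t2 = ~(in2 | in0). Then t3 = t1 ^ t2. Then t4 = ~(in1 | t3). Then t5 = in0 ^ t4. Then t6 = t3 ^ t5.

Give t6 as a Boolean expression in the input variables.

t1 = ~(in2 & in0)
t2 = ~(in2 | in0)
t3 = t1 ^ t2 = (~(in2 & in0)) ^ (~(in2 | in0))
t4 = ~(in1 | t3) = ~(in1 | ((~(in2 & in0)) ^ (~(in2 | in0))))
t5 = in0 ^ t4 = in0 ^ (~(in1 | ((~(in2 & in0)) ^ (~(in2 | in0)))))
t6 = t3 ^ t5 = ((~(in2 & in0)) ^ (~(in2 | in0))) ^ (in0 ^ (~(in1 | ((~(in2 & in0)) ^ (~(in2 | in0))))))

((~(in2 & in0)) ^ (~(in2 | in0))) ^ (in0 ^ (~(in1 | ((~(in2 & in0)) ^ (~(in2 | in0))))))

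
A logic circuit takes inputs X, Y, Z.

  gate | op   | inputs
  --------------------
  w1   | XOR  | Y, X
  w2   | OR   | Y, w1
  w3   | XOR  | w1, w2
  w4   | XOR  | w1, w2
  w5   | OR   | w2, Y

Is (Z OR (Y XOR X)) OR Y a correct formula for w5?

w1 = Y XOR X
w2 = Y OR w1 = Y OR (Y XOR X)
w5 = w2 OR Y = (Y OR (Y XOR X)) OR Y
At X=0, Y=0, Z=1: circuit gives 0, formula gives 1.

No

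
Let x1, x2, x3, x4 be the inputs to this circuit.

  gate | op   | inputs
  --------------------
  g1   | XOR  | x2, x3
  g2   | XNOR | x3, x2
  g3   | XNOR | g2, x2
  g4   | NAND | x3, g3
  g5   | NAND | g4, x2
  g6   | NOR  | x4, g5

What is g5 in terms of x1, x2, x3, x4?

g2 = x3 XNOR x2
g3 = g2 XNOR x2 = (x3 XNOR x2) XNOR x2
g4 = x3 NAND g3 = x3 NAND ((x3 XNOR x2) XNOR x2)
g5 = g4 NAND x2 = (x3 NAND ((x3 XNOR x2) XNOR x2)) NAND x2

(x3 NAND ((x3 XNOR x2) XNOR x2)) NAND x2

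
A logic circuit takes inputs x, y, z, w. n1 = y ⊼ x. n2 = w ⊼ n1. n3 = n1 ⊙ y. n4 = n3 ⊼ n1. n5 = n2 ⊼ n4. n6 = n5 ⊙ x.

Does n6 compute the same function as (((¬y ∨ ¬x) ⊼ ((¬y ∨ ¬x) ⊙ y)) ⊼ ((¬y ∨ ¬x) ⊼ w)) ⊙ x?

n1 = y ⊼ x
n2 = w ⊼ n1 = w ⊼ (y ⊼ x)
n3 = n1 ⊙ y = (y ⊼ x) ⊙ y
n4 = n3 ⊼ n1 = ((y ⊼ x) ⊙ y) ⊼ (y ⊼ x)
n5 = n2 ⊼ n4 = (w ⊼ (y ⊼ x)) ⊼ (((y ⊼ x) ⊙ y) ⊼ (y ⊼ x))
n6 = n5 ⊙ x = ((w ⊼ (y ⊼ x)) ⊼ (((y ⊼ x) ⊙ y) ⊼ (y ⊼ x))) ⊙ x
At x=0, y=0, z=0, w=1: circuit gives 0, formula gives 0.
At x=0, y=0, z=0, w=0: circuit gives 1, formula gives 1.
Agrees on all 16 inputs.

Yes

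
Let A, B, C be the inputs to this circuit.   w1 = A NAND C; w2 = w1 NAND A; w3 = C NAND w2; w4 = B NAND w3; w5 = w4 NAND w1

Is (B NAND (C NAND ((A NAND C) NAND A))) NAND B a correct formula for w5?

No

w1 = A NAND C
w2 = w1 NAND A = (A NAND C) NAND A
w3 = C NAND w2 = C NAND ((A NAND C) NAND A)
w4 = B NAND w3 = B NAND (C NAND ((A NAND C) NAND A))
w5 = w4 NAND w1 = (B NAND (C NAND ((A NAND C) NAND A))) NAND (A NAND C)
At A=0, B=0, C=0: circuit gives 0, formula gives 1.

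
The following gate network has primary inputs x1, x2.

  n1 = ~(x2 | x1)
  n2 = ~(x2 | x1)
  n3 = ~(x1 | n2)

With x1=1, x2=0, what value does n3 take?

n2 = ~(0 | 1) = 0
n3 = ~(1 | 0) = 0

0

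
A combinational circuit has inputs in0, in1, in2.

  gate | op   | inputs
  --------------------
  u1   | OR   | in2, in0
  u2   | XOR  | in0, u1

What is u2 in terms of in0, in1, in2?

u1 = in2 OR in0
u2 = in0 XOR u1 = in0 XOR (in2 OR in0)

in0 XOR (in2 OR in0)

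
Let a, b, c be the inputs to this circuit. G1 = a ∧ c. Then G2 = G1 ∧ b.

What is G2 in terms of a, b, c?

G1 = a ∧ c
G2 = G1 ∧ b = (a ∧ c) ∧ b

(a ∧ c) ∧ b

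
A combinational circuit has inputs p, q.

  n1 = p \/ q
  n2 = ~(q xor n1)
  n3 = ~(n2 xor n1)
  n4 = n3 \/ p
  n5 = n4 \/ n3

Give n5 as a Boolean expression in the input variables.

n1 = p \/ q
n2 = ~(q xor n1) = ~(q xor (p \/ q))
n3 = ~(n2 xor n1) = ~((~(q xor (p \/ q))) xor (p \/ q))
n4 = n3 \/ p = (~((~(q xor (p \/ q))) xor (p \/ q))) \/ p
n5 = n4 \/ n3 = ((~((~(q xor (p \/ q))) xor (p \/ q))) \/ p) \/ (~((~(q xor (p \/ q))) xor (p \/ q)))

((~((~(q xor (p \/ q))) xor (p \/ q))) \/ p) \/ (~((~(q xor (p \/ q))) xor (p \/ q)))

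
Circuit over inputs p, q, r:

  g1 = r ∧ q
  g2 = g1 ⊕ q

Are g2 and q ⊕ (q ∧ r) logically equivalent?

g1 = r ∧ q
g2 = g1 ⊕ q = (r ∧ q) ⊕ q
At p=0, q=0, r=0: circuit gives 0, formula gives 0.
At p=0, q=1, r=0: circuit gives 1, formula gives 1.
Agrees on all 8 inputs.

Yes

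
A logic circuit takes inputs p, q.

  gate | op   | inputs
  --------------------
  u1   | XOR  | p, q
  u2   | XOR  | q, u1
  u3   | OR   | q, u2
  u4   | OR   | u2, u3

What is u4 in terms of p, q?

(q XOR (p XOR q)) OR (q OR (q XOR (p XOR q)))

u1 = p XOR q
u2 = q XOR u1 = q XOR (p XOR q)
u3 = q OR u2 = q OR (q XOR (p XOR q))
u4 = u2 OR u3 = (q XOR (p XOR q)) OR (q OR (q XOR (p XOR q)))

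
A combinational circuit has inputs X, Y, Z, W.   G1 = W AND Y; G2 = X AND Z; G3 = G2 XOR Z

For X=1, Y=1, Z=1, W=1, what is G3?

0

G2 = 1 AND 1 = 1
G3 = 1 XOR 1 = 0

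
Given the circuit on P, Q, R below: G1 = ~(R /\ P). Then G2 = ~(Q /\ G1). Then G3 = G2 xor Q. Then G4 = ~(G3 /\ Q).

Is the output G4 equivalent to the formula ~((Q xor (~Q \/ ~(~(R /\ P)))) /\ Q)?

G1 = ~(R /\ P)
G2 = ~(Q /\ G1) = ~(Q /\ (~(R /\ P)))
G3 = G2 xor Q = (~(Q /\ (~(R /\ P)))) xor Q
G4 = ~(G3 /\ Q) = ~(((~(Q /\ (~(R /\ P)))) xor Q) /\ Q)
At P=0, Q=1, R=0: circuit gives 0, formula gives 0.
At P=0, Q=0, R=0: circuit gives 1, formula gives 1.
Agrees on all 8 inputs.

Yes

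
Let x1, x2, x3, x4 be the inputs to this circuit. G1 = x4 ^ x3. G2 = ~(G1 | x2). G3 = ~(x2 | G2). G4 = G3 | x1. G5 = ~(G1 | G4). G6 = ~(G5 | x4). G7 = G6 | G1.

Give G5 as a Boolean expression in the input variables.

~((x4 ^ x3) | ((~(x2 | (~((x4 ^ x3) | x2)))) | x1))

G1 = x4 ^ x3
G2 = ~(G1 | x2) = ~((x4 ^ x3) | x2)
G3 = ~(x2 | G2) = ~(x2 | (~((x4 ^ x3) | x2)))
G4 = G3 | x1 = (~(x2 | (~((x4 ^ x3) | x2)))) | x1
G5 = ~(G1 | G4) = ~((x4 ^ x3) | ((~(x2 | (~((x4 ^ x3) | x2)))) | x1))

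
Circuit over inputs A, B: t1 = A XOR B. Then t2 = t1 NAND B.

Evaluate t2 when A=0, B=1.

t1 = 0 XOR 1 = 1
t2 = 1 NAND 1 = 0

0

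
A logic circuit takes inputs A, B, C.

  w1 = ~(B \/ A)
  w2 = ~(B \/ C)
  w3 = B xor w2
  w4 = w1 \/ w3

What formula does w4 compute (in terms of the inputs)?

w1 = ~(B \/ A)
w2 = ~(B \/ C)
w3 = B xor w2 = B xor (~(B \/ C))
w4 = w1 \/ w3 = (~(B \/ A)) \/ (B xor (~(B \/ C)))

(~(B \/ A)) \/ (B xor (~(B \/ C)))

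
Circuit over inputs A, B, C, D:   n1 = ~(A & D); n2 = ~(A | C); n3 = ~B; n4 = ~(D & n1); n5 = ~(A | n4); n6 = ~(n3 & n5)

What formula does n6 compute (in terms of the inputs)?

n1 = ~(A & D)
n3 = ~B
n4 = ~(D & n1) = ~(D & (~(A & D)))
n5 = ~(A | n4) = ~(A | (~(D & (~(A & D)))))
n6 = ~(n3 & n5) = ~(~B & (~(A | (~(D & (~(A & D)))))))

~(~B & (~(A | (~(D & (~(A & D)))))))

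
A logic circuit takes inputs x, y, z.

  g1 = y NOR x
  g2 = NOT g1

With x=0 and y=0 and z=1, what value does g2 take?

g1 = 0 NOR 0 = 1
g2 = NOT 1 = 0

0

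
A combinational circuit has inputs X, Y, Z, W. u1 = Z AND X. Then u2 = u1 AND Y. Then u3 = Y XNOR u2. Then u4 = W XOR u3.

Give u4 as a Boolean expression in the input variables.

W XOR (Y XNOR ((Z AND X) AND Y))

u1 = Z AND X
u2 = u1 AND Y = (Z AND X) AND Y
u3 = Y XNOR u2 = Y XNOR ((Z AND X) AND Y)
u4 = W XOR u3 = W XOR (Y XNOR ((Z AND X) AND Y))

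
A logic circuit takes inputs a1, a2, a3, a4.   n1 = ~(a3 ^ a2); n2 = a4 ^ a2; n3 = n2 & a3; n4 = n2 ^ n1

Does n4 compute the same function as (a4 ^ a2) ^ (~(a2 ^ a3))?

Yes

n1 = ~(a3 ^ a2)
n2 = a4 ^ a2
n4 = n2 ^ n1 = (a4 ^ a2) ^ (~(a3 ^ a2))
At a1=0, a2=0, a3=0, a4=1: circuit gives 0, formula gives 0.
At a1=0, a2=0, a3=0, a4=0: circuit gives 1, formula gives 1.
Agrees on all 16 inputs.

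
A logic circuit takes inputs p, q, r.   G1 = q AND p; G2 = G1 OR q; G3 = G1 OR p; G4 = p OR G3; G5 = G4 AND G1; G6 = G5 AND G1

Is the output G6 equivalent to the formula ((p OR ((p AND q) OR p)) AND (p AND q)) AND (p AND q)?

G1 = q AND p
G3 = G1 OR p = (q AND p) OR p
G4 = p OR G3 = p OR ((q AND p) OR p)
G5 = G4 AND G1 = (p OR ((q AND p) OR p)) AND (q AND p)
G6 = G5 AND G1 = ((p OR ((q AND p) OR p)) AND (q AND p)) AND (q AND p)
At p=0, q=0, r=0: circuit gives 0, formula gives 0.
At p=1, q=1, r=0: circuit gives 1, formula gives 1.
Agrees on all 8 inputs.

Yes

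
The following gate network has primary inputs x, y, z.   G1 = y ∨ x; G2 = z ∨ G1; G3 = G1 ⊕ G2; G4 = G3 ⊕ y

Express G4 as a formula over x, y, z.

G1 = y ∨ x
G2 = z ∨ G1 = z ∨ (y ∨ x)
G3 = G1 ⊕ G2 = (y ∨ x) ⊕ (z ∨ (y ∨ x))
G4 = G3 ⊕ y = ((y ∨ x) ⊕ (z ∨ (y ∨ x))) ⊕ y

((y ∨ x) ⊕ (z ∨ (y ∨ x))) ⊕ y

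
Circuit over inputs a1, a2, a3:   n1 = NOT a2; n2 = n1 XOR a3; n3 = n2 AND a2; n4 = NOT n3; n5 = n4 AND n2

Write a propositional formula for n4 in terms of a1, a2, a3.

n1 = NOT a2
n2 = n1 XOR a3 = NOT a2 XOR a3
n3 = n2 AND a2 = (NOT a2 XOR a3) AND a2
n4 = NOT n3 = NOT ((NOT a2 XOR a3) AND a2)

NOT ((NOT a2 XOR a3) AND a2)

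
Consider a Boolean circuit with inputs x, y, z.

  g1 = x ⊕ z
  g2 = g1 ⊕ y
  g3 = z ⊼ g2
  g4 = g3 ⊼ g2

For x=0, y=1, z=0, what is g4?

g1 = 0 ⊕ 0 = 0
g2 = 0 ⊕ 1 = 1
g3 = 0 ⊼ 1 = 1
g4 = 1 ⊼ 1 = 0

0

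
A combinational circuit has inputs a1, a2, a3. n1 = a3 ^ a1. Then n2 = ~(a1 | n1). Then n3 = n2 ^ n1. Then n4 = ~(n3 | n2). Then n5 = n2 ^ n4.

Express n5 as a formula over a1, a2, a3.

(~(a1 | (a3 ^ a1))) ^ (~(((~(a1 | (a3 ^ a1))) ^ (a3 ^ a1)) | (~(a1 | (a3 ^ a1)))))

n1 = a3 ^ a1
n2 = ~(a1 | n1) = ~(a1 | (a3 ^ a1))
n3 = n2 ^ n1 = (~(a1 | (a3 ^ a1))) ^ (a3 ^ a1)
n4 = ~(n3 | n2) = ~(((~(a1 | (a3 ^ a1))) ^ (a3 ^ a1)) | (~(a1 | (a3 ^ a1))))
n5 = n2 ^ n4 = (~(a1 | (a3 ^ a1))) ^ (~(((~(a1 | (a3 ^ a1))) ^ (a3 ^ a1)) | (~(a1 | (a3 ^ a1)))))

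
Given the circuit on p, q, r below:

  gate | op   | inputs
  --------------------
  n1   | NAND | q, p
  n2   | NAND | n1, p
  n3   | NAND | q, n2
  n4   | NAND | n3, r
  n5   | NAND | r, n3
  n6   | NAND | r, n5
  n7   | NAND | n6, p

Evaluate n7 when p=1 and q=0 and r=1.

0

n1 = 0 NAND 1 = 1
n2 = 1 NAND 1 = 0
n3 = 0 NAND 0 = 1
n5 = 1 NAND 1 = 0
n6 = 1 NAND 0 = 1
n7 = 1 NAND 1 = 0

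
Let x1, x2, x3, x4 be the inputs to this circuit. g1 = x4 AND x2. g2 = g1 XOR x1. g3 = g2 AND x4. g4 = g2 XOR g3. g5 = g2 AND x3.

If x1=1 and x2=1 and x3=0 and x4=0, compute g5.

g1 = 0 AND 1 = 0
g2 = 0 XOR 1 = 1
g5 = 1 AND 0 = 0

0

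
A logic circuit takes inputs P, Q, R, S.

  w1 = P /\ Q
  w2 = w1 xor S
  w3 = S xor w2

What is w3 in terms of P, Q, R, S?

w1 = P /\ Q
w2 = w1 xor S = (P /\ Q) xor S
w3 = S xor w2 = S xor ((P /\ Q) xor S)

S xor ((P /\ Q) xor S)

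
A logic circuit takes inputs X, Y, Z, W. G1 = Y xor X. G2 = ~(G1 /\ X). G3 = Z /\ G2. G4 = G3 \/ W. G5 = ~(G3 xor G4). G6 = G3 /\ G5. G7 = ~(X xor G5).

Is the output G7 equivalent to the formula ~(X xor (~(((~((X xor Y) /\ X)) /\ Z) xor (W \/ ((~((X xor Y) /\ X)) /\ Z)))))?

G1 = Y xor X
G2 = ~(G1 /\ X) = ~((Y xor X) /\ X)
G3 = Z /\ G2 = Z /\ (~((Y xor X) /\ X))
G4 = G3 \/ W = (Z /\ (~((Y xor X) /\ X))) \/ W
G5 = ~(G3 xor G4) = ~((Z /\ (~((Y xor X) /\ X))) xor ((Z /\ (~((Y xor X) /\ X))) \/ W))
G7 = ~(X xor G5) = ~(X xor (~((Z /\ (~((Y xor X) /\ X))) xor ((Z /\ (~((Y xor X) /\ X))) \/ W))))
At X=0, Y=0, Z=0, W=0: circuit gives 0, formula gives 0.
At X=0, Y=0, Z=0, W=1: circuit gives 1, formula gives 1.
Agrees on all 16 inputs.

Yes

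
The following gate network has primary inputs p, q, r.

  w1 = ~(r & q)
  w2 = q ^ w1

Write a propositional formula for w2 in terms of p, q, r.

q ^ (~(r & q))

w1 = ~(r & q)
w2 = q ^ w1 = q ^ (~(r & q))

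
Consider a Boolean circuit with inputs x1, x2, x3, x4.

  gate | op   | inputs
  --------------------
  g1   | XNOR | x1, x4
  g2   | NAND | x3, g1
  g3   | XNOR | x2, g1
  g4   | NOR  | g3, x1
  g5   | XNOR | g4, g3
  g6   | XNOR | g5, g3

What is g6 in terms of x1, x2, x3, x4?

(((x2 XNOR (x1 XNOR x4)) NOR x1) XNOR (x2 XNOR (x1 XNOR x4))) XNOR (x2 XNOR (x1 XNOR x4))

g1 = x1 XNOR x4
g3 = x2 XNOR g1 = x2 XNOR (x1 XNOR x4)
g4 = g3 NOR x1 = (x2 XNOR (x1 XNOR x4)) NOR x1
g5 = g4 XNOR g3 = ((x2 XNOR (x1 XNOR x4)) NOR x1) XNOR (x2 XNOR (x1 XNOR x4))
g6 = g5 XNOR g3 = (((x2 XNOR (x1 XNOR x4)) NOR x1) XNOR (x2 XNOR (x1 XNOR x4))) XNOR (x2 XNOR (x1 XNOR x4))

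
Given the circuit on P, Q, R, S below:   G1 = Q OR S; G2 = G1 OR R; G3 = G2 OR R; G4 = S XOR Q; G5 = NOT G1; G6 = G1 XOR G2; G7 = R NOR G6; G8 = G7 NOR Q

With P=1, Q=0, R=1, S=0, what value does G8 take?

1

G1 = 0 OR 0 = 0
G2 = 0 OR 1 = 1
G6 = 0 XOR 1 = 1
G7 = 1 NOR 1 = 0
G8 = 0 NOR 0 = 1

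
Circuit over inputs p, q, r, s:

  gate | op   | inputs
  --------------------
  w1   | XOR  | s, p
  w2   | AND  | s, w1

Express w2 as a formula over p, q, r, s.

s AND (s XOR p)

w1 = s XOR p
w2 = s AND w1 = s AND (s XOR p)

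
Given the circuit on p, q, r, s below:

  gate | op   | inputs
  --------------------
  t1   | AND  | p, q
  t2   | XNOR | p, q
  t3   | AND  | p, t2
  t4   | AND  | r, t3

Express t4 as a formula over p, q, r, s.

r AND (p AND (p XNOR q))

t2 = p XNOR q
t3 = p AND t2 = p AND (p XNOR q)
t4 = r AND t3 = r AND (p AND (p XNOR q))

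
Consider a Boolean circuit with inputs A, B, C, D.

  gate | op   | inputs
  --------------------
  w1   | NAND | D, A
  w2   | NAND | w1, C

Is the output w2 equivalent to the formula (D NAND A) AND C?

w1 = D NAND A
w2 = w1 NAND C = (D NAND A) NAND C
At A=0, B=0, C=0, D=0: circuit gives 1, formula gives 0.

No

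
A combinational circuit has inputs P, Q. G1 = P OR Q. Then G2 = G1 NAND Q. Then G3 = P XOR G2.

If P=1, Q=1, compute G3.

G1 = 1 OR 1 = 1
G2 = 1 NAND 1 = 0
G3 = 1 XOR 0 = 1

1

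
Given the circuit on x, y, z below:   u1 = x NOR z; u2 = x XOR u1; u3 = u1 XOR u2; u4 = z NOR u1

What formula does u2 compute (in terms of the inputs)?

x XOR (x NOR z)

u1 = x NOR z
u2 = x XOR u1 = x XOR (x NOR z)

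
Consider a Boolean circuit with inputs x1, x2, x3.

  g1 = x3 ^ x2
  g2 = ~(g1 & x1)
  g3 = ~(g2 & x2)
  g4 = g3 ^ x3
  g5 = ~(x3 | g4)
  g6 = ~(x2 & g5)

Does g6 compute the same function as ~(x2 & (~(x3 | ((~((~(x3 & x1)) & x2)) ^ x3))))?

g1 = x3 ^ x2
g2 = ~(g1 & x1) = ~((x3 ^ x2) & x1)
g3 = ~(g2 & x2) = ~((~((x3 ^ x2) & x1)) & x2)
g4 = g3 ^ x3 = (~((~((x3 ^ x2) & x1)) & x2)) ^ x3
g5 = ~(x3 | g4) = ~(x3 | ((~((~((x3 ^ x2) & x1)) & x2)) ^ x3))
g6 = ~(x2 & g5) = ~(x2 & (~(x3 | ((~((~((x3 ^ x2) & x1)) & x2)) ^ x3))))
At x1=1, x2=1, x3=0: circuit gives 1, formula gives 0.

No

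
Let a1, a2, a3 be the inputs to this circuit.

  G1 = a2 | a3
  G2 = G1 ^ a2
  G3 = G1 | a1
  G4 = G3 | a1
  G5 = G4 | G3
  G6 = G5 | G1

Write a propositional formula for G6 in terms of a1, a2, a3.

((((a2 | a3) | a1) | a1) | ((a2 | a3) | a1)) | (a2 | a3)

G1 = a2 | a3
G3 = G1 | a1 = (a2 | a3) | a1
G4 = G3 | a1 = ((a2 | a3) | a1) | a1
G5 = G4 | G3 = (((a2 | a3) | a1) | a1) | ((a2 | a3) | a1)
G6 = G5 | G1 = ((((a2 | a3) | a1) | a1) | ((a2 | a3) | a1)) | (a2 | a3)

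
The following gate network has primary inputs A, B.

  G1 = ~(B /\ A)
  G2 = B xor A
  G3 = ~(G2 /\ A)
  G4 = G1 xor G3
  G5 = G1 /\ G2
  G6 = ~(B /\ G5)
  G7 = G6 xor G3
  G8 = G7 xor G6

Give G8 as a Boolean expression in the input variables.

G1 = ~(B /\ A)
G2 = B xor A
G3 = ~(G2 /\ A) = ~((B xor A) /\ A)
G5 = G1 /\ G2 = (~(B /\ A)) /\ (B xor A)
G6 = ~(B /\ G5) = ~(B /\ ((~(B /\ A)) /\ (B xor A)))
G7 = G6 xor G3 = (~(B /\ ((~(B /\ A)) /\ (B xor A)))) xor (~((B xor A) /\ A))
G8 = G7 xor G6 = ((~(B /\ ((~(B /\ A)) /\ (B xor A)))) xor (~((B xor A) /\ A))) xor (~(B /\ ((~(B /\ A)) /\ (B xor A))))

((~(B /\ ((~(B /\ A)) /\ (B xor A)))) xor (~((B xor A) /\ A))) xor (~(B /\ ((~(B /\ A)) /\ (B xor A))))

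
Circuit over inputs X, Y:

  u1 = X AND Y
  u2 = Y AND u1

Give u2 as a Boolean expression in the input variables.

Y AND (X AND Y)

u1 = X AND Y
u2 = Y AND u1 = Y AND (X AND Y)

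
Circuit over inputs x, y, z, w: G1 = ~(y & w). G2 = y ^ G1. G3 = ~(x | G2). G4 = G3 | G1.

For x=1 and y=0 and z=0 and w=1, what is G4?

1

G1 = ~(0 & 1) = 1
G2 = 0 ^ 1 = 1
G3 = ~(1 | 1) = 0
G4 = 0 | 1 = 1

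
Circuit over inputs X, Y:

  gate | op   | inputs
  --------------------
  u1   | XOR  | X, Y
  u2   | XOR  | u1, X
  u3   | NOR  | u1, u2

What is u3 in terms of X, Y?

(X XOR Y) NOR ((X XOR Y) XOR X)

u1 = X XOR Y
u2 = u1 XOR X = (X XOR Y) XOR X
u3 = u1 NOR u2 = (X XOR Y) NOR ((X XOR Y) XOR X)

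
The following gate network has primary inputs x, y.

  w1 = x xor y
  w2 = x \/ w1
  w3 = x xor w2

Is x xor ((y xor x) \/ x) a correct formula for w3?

w1 = x xor y
w2 = x \/ w1 = x \/ (x xor y)
w3 = x xor w2 = x xor (x \/ (x xor y))
At x=0, y=0: circuit gives 0, formula gives 0.
At x=0, y=1: circuit gives 1, formula gives 1.
Agrees on all 4 inputs.

Yes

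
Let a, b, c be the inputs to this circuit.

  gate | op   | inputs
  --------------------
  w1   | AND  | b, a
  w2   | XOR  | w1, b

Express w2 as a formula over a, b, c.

w1 = b AND a
w2 = w1 XOR b = (b AND a) XOR b

(b AND a) XOR b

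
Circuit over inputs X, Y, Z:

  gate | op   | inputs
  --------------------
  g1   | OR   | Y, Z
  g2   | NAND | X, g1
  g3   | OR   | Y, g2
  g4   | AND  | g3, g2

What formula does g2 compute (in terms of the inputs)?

X NAND (Y OR Z)

g1 = Y OR Z
g2 = X NAND g1 = X NAND (Y OR Z)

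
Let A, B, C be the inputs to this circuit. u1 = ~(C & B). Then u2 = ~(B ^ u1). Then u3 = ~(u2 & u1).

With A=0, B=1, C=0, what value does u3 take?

0

u1 = ~(0 & 1) = 1
u2 = ~(1 ^ 1) = 1
u3 = ~(1 & 1) = 0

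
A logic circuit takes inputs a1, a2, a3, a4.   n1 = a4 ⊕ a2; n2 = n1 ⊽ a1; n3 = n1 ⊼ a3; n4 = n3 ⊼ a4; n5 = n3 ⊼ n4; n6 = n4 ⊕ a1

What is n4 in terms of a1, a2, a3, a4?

n1 = a4 ⊕ a2
n3 = n1 ⊼ a3 = (a4 ⊕ a2) ⊼ a3
n4 = n3 ⊼ a4 = ((a4 ⊕ a2) ⊼ a3) ⊼ a4

((a4 ⊕ a2) ⊼ a3) ⊼ a4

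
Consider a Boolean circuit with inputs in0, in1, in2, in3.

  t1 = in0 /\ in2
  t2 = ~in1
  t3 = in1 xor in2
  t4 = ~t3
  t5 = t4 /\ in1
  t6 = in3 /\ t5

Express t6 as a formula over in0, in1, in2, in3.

in3 /\ (~(in1 xor in2) /\ in1)

t3 = in1 xor in2
t4 = ~t3 = ~(in1 xor in2)
t5 = t4 /\ in1 = ~(in1 xor in2) /\ in1
t6 = in3 /\ t5 = in3 /\ (~(in1 xor in2) /\ in1)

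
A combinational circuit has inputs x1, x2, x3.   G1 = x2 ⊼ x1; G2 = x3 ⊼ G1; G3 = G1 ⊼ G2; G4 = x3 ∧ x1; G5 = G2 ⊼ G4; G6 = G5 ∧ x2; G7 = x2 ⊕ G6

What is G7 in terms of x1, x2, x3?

x2 ⊕ (((x3 ⊼ (x2 ⊼ x1)) ⊼ (x3 ∧ x1)) ∧ x2)

G1 = x2 ⊼ x1
G2 = x3 ⊼ G1 = x3 ⊼ (x2 ⊼ x1)
G4 = x3 ∧ x1
G5 = G2 ⊼ G4 = (x3 ⊼ (x2 ⊼ x1)) ⊼ (x3 ∧ x1)
G6 = G5 ∧ x2 = ((x3 ⊼ (x2 ⊼ x1)) ⊼ (x3 ∧ x1)) ∧ x2
G7 = x2 ⊕ G6 = x2 ⊕ (((x3 ⊼ (x2 ⊼ x1)) ⊼ (x3 ∧ x1)) ∧ x2)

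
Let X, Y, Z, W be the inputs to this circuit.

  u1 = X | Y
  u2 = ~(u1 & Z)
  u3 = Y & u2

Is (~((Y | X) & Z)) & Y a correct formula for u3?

u1 = X | Y
u2 = ~(u1 & Z) = ~((X | Y) & Z)
u3 = Y & u2 = Y & (~((X | Y) & Z))
At X=0, Y=0, Z=0, W=0: circuit gives 0, formula gives 0.
At X=0, Y=1, Z=0, W=0: circuit gives 1, formula gives 1.
Agrees on all 16 inputs.

Yes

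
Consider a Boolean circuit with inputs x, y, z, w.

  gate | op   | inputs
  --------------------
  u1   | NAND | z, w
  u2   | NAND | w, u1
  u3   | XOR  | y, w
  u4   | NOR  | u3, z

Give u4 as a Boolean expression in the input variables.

(y XOR w) NOR z

u3 = y XOR w
u4 = u3 NOR z = (y XOR w) NOR z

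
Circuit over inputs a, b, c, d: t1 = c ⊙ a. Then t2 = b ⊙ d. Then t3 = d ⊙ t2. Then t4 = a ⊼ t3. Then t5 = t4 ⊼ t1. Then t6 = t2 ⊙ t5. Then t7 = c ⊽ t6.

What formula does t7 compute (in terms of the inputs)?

c ⊽ ((b ⊙ d) ⊙ ((a ⊼ (d ⊙ (b ⊙ d))) ⊼ (c ⊙ a)))

t1 = c ⊙ a
t2 = b ⊙ d
t3 = d ⊙ t2 = d ⊙ (b ⊙ d)
t4 = a ⊼ t3 = a ⊼ (d ⊙ (b ⊙ d))
t5 = t4 ⊼ t1 = (a ⊼ (d ⊙ (b ⊙ d))) ⊼ (c ⊙ a)
t6 = t2 ⊙ t5 = (b ⊙ d) ⊙ ((a ⊼ (d ⊙ (b ⊙ d))) ⊼ (c ⊙ a))
t7 = c ⊽ t6 = c ⊽ ((b ⊙ d) ⊙ ((a ⊼ (d ⊙ (b ⊙ d))) ⊼ (c ⊙ a)))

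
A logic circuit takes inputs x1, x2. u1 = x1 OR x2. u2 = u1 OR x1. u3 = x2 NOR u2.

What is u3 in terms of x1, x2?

u1 = x1 OR x2
u2 = u1 OR x1 = (x1 OR x2) OR x1
u3 = x2 NOR u2 = x2 NOR ((x1 OR x2) OR x1)

x2 NOR ((x1 OR x2) OR x1)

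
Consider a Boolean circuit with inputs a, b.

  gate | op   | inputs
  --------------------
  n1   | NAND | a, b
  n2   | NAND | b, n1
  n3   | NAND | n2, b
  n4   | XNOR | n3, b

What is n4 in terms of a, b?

((b NAND (a NAND b)) NAND b) XNOR b

n1 = a NAND b
n2 = b NAND n1 = b NAND (a NAND b)
n3 = n2 NAND b = (b NAND (a NAND b)) NAND b
n4 = n3 XNOR b = ((b NAND (a NAND b)) NAND b) XNOR b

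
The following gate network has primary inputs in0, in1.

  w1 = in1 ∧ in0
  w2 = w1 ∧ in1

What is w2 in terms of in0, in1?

(in1 ∧ in0) ∧ in1

w1 = in1 ∧ in0
w2 = w1 ∧ in1 = (in1 ∧ in0) ∧ in1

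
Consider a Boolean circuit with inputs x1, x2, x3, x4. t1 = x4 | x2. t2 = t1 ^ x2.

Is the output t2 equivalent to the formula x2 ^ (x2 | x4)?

Yes

t1 = x4 | x2
t2 = t1 ^ x2 = (x4 | x2) ^ x2
At x1=0, x2=0, x3=0, x4=0: circuit gives 0, formula gives 0.
At x1=0, x2=0, x3=0, x4=1: circuit gives 1, formula gives 1.
Agrees on all 16 inputs.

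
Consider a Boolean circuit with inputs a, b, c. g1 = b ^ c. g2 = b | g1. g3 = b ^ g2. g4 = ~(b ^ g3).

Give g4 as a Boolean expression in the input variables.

~(b ^ (b ^ (b | (b ^ c))))

g1 = b ^ c
g2 = b | g1 = b | (b ^ c)
g3 = b ^ g2 = b ^ (b | (b ^ c))
g4 = ~(b ^ g3) = ~(b ^ (b ^ (b | (b ^ c))))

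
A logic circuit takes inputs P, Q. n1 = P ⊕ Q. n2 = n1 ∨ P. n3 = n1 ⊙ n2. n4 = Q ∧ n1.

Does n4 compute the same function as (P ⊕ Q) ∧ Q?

n1 = P ⊕ Q
n4 = Q ∧ n1 = Q ∧ (P ⊕ Q)
At P=0, Q=0: circuit gives 0, formula gives 0.
At P=0, Q=1: circuit gives 1, formula gives 1.
Agrees on all 4 inputs.

Yes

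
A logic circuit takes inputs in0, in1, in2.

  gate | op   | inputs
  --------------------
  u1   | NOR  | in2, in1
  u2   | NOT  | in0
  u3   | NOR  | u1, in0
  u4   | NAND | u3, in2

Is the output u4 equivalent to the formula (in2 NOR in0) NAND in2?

No

u1 = in2 NOR in1
u3 = u1 NOR in0 = (in2 NOR in1) NOR in0
u4 = u3 NAND in2 = ((in2 NOR in1) NOR in0) NAND in2
At in0=0, in1=0, in2=1: circuit gives 0, formula gives 1.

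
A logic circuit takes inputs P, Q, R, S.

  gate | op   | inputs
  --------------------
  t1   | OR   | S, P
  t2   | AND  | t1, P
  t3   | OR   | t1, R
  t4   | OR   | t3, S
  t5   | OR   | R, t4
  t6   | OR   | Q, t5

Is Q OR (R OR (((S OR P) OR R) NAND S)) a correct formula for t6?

No

t1 = S OR P
t3 = t1 OR R = (S OR P) OR R
t4 = t3 OR S = ((S OR P) OR R) OR S
t5 = R OR t4 = R OR (((S OR P) OR R) OR S)
t6 = Q OR t5 = Q OR (R OR (((S OR P) OR R) OR S))
At P=0, Q=0, R=0, S=0: circuit gives 0, formula gives 1.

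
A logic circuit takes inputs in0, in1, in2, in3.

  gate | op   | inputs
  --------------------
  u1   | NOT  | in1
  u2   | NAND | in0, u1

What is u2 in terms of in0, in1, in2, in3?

in0 NAND NOT in1

u1 = NOT in1
u2 = in0 NAND u1 = in0 NAND NOT in1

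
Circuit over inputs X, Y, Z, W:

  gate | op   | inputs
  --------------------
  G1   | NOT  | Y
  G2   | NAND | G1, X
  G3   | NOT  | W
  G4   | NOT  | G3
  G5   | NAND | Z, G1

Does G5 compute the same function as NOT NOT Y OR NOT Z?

Yes

G1 = NOT Y
G5 = Z NAND G1 = Z NAND NOT Y
At X=0, Y=0, Z=1, W=0: circuit gives 0, formula gives 0.
At X=0, Y=0, Z=0, W=0: circuit gives 1, formula gives 1.
Agrees on all 16 inputs.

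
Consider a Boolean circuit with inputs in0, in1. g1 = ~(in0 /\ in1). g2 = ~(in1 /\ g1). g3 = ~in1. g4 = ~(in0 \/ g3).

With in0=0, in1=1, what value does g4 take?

g3 = ~1 = 0
g4 = ~(0 \/ 0) = 1

1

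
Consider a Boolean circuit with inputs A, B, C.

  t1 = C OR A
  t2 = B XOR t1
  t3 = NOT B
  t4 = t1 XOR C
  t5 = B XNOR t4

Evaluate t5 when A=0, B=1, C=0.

0

t1 = 0 OR 0 = 0
t4 = 0 XOR 0 = 0
t5 = 1 XNOR 0 = 0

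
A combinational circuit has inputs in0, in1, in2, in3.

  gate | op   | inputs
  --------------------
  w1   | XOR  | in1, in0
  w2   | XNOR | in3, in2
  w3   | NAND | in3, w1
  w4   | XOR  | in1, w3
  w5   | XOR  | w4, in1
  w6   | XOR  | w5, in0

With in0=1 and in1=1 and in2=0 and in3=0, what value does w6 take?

w1 = 1 XOR 1 = 0
w3 = 0 NAND 0 = 1
w4 = 1 XOR 1 = 0
w5 = 0 XOR 1 = 1
w6 = 1 XOR 1 = 0

0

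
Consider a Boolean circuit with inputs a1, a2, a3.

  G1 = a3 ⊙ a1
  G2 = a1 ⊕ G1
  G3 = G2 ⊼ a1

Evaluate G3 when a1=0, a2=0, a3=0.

G1 = 0 ⊙ 0 = 1
G2 = 0 ⊕ 1 = 1
G3 = 1 ⊼ 0 = 1

1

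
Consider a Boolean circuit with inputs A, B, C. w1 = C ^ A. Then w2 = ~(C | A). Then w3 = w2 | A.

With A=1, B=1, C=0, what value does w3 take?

w2 = ~(0 | 1) = 0
w3 = 0 | 1 = 1

1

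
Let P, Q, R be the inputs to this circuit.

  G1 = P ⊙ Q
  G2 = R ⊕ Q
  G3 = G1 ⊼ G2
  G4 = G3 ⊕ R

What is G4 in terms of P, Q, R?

((P ⊙ Q) ⊼ (R ⊕ Q)) ⊕ R

G1 = P ⊙ Q
G2 = R ⊕ Q
G3 = G1 ⊼ G2 = (P ⊙ Q) ⊼ (R ⊕ Q)
G4 = G3 ⊕ R = ((P ⊙ Q) ⊼ (R ⊕ Q)) ⊕ R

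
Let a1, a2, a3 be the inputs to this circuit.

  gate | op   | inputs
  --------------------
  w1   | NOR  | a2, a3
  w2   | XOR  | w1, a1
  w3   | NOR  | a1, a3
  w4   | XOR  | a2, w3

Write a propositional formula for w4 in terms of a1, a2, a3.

w3 = a1 NOR a3
w4 = a2 XOR w3 = a2 XOR (a1 NOR a3)

a2 XOR (a1 NOR a3)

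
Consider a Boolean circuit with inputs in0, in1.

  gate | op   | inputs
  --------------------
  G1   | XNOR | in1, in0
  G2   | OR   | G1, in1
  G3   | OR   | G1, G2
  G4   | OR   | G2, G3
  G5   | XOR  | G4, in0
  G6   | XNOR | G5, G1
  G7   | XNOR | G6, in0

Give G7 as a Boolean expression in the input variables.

G1 = in1 XNOR in0
G2 = G1 OR in1 = (in1 XNOR in0) OR in1
G3 = G1 OR G2 = (in1 XNOR in0) OR ((in1 XNOR in0) OR in1)
G4 = G2 OR G3 = ((in1 XNOR in0) OR in1) OR ((in1 XNOR in0) OR ((in1 XNOR in0) OR in1))
G5 = G4 XOR in0 = (((in1 XNOR in0) OR in1) OR ((in1 XNOR in0) OR ((in1 XNOR in0) OR in1))) XOR in0
G6 = G5 XNOR G1 = ((((in1 XNOR in0) OR in1) OR ((in1 XNOR in0) OR ((in1 XNOR in0) OR in1))) XOR in0) XNOR (in1 XNOR in0)
G7 = G6 XNOR in0 = (((((in1 XNOR in0) OR in1) OR ((in1 XNOR in0) OR ((in1 XNOR in0) OR in1))) XOR in0) XNOR (in1 XNOR in0)) XNOR in0

(((((in1 XNOR in0) OR in1) OR ((in1 XNOR in0) OR ((in1 XNOR in0) OR in1))) XOR in0) XNOR (in1 XNOR in0)) XNOR in0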